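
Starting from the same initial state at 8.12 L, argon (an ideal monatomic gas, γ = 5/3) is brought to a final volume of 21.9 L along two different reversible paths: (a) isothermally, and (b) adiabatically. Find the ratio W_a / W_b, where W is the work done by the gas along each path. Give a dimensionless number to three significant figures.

W_a / W_b ≈ 1.37

Path (a) isothermal: W = P₁V₁ ln(V₂/V₁) → W_a/(P₁V₁) = 0.9922.
Path (b) adiabatic: W = P₁V₁(1 − (V₁/V₂)^(γ−1))/(γ−1) → W_b/(P₁V₁) = 0.7258.
W_a / W_b = 0.9922 / 0.7258 = 1.367.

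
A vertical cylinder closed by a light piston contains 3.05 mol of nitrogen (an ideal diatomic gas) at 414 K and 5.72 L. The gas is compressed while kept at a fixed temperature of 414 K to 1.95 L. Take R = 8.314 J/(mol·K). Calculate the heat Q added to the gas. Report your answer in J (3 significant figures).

Q ≈ -11300 J

Isothermal ⇒ ΔU = 0, so Q = W = nRT ln(V₂/V₁).
Q = (3.05)(8.314)(414) ln(1.95/5.72) = 10498 × -1.076 = -11297 J.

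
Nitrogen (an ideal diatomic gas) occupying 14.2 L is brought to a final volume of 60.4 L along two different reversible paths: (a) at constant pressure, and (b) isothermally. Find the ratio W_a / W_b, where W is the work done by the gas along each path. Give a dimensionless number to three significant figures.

W_a / W_b ≈ 2.25

Path (a) isobaric: W = P₁(V₂ − V₁) → W_a/(P₁V₁) = 3.254.
Path (b) isothermal: W = P₁V₁ ln(V₂/V₁) → W_b/(P₁V₁) = 1.448.
W_a / W_b = 3.254 / 1.448 = 2.247.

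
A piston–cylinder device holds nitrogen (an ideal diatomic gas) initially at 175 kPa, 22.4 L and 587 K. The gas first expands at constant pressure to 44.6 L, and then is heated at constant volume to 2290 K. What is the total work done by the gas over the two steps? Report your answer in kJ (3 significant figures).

W_total ≈ 3.89 kJ

Step 1 (isobaric): W = PΔV = (175 kPa)(44.6 − 22.4 L) = 3885 J.
Step 2 (isochoric): W = 0 (constant volume).
W_total = 3885 + 0 = 3885 J.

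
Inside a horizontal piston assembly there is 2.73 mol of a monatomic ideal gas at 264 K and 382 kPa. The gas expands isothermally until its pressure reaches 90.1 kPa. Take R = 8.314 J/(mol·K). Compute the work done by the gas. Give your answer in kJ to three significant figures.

Isothermal process: W = nRT ln(V₂/V₁) = nRT ln(P₁/P₂).
W = (2.73)(8.314)(264) × ln(382/90.1)
  = 5992 × ln(4.24) = 5992 × 1.445
W_by_gas = 8656 J.

W ≈ 8.66 kJ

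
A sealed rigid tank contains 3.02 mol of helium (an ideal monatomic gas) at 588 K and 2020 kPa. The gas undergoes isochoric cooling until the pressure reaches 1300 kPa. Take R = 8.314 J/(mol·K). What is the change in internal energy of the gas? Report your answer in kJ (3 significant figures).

ΔU ≈ -7.89 kJ

Constant volume ⇒ W = 0, so Q = ΔU = nCᵥΔT with Cᵥ = 3R/2 = 12.47 J/(mol·K).
At constant V, T₂/T₁ = P₂/P₁ ⇒ ΔT = T₁(P₂/P₁ − 1) = 588·(1300/2020 − 1) = -209.6 K.
ΔU = (3.02)(12.47)(-209.6) = -7893 J.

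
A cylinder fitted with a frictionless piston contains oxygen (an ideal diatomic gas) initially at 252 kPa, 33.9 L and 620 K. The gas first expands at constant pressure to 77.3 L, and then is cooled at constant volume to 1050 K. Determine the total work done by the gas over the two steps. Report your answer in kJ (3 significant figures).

Step 1 (isobaric): W = PΔV = (252 kPa)(77.3 − 33.9 L) = 10937 J.
Step 2 (isochoric): W = 0 (constant volume).
W_total = 10937 + 0 = 10937 J.

W_total ≈ 10.9 kJ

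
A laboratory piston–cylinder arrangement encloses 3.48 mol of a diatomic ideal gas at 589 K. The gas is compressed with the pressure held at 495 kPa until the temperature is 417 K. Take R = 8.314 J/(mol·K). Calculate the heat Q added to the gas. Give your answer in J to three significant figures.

Q ≈ -17400 J

Isobaric: W = nRΔT = (3.48)(8.314)(-172) = -4976 J.
ΔU = nCᵥΔT with Cᵥ = 5R/2: ΔU = (3.48)(20.79)(-172) = -12441 J.
Q = ΔU + W = -12441 − 4976 = -17417 J.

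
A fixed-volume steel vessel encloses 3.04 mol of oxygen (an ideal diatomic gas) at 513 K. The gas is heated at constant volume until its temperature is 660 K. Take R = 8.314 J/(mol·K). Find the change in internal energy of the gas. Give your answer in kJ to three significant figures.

Constant volume ⇒ W = 0, so Q = ΔU = nCᵥΔT with Cᵥ = 5R/2 = 20.79 J/(mol·K).
ΔU = (3.04)(20.79)(660 − 513) = 9288 J.

ΔU ≈ 9.29 kJ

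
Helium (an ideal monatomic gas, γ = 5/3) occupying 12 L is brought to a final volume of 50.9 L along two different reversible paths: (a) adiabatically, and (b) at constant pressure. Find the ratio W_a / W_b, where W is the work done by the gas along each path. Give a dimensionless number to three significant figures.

Path (a) adiabatic: W = P₁V₁(1 − (V₁/V₂)^(γ−1))/(γ−1) → W_a/(P₁V₁) = 0.9276.
Path (b) isobaric: W = P₁(V₂ − V₁) → W_b/(P₁V₁) = 3.242.
W_a / W_b = 0.9276 / 3.242 = 0.2861.

W_a / W_b ≈ 0.286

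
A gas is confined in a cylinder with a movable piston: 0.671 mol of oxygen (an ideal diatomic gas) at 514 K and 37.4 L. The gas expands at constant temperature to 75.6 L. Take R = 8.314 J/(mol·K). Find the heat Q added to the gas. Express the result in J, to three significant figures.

Q ≈ 2020 J

Isothermal ⇒ ΔU = 0, so Q = W = nRT ln(V₂/V₁).
Q = (0.671)(8.314)(514) ln(75.6/37.4) = 2867 × 0.7038 = 2018 J.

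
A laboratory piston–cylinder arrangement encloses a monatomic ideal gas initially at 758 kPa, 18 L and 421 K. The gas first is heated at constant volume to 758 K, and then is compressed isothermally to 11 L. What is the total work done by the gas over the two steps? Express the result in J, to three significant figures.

Step 1 (isochoric): W = 0 (constant volume).
After step 1: P = 1365 kPa (V unchanged).
Step 2 (isothermal): W = P₁V₁ ln(V₂/V₁) = (24566) ln(11/18) = -12098 J.
W_total = 0 − 12098 = -12098 J.

W_total ≈ -12100 J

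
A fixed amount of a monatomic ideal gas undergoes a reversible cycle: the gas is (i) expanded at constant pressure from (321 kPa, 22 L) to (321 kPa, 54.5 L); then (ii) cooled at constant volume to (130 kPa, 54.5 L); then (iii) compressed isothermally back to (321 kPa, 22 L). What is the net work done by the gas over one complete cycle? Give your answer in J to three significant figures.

Leg (i): W = PΔV = (321)(54.5 − 22) = 10432 J.
Leg (ii): W = 0.
Leg (iii): W = PᵢVᵢ ln(V_f/Vᵢ) = (7085) ln(22/54.5) = -6427 J.
W_net = 10432 − 6427 = 4005 J.

W_net ≈ 4010 J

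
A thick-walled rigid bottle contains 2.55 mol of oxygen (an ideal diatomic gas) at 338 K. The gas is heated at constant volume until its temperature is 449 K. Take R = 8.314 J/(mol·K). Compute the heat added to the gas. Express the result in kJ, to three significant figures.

Q ≈ 5.88 kJ

Constant volume ⇒ W = 0, so Q = ΔU = nCᵥΔT with Cᵥ = 5R/2 = 20.79 J/(mol·K).
ΔU = (2.55)(20.79)(449 − 338) = 5883 J.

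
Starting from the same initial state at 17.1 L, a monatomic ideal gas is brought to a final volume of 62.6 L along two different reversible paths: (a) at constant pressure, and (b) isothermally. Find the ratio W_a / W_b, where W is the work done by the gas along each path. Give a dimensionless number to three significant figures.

W_a / W_b ≈ 2.05

Path (a) isobaric: W = P₁(V₂ − V₁) → W_a/(P₁V₁) = 2.661.
Path (b) isothermal: W = P₁V₁ ln(V₂/V₁) → W_b/(P₁V₁) = 1.298.
W_a / W_b = 2.661 / 1.298 = 2.05.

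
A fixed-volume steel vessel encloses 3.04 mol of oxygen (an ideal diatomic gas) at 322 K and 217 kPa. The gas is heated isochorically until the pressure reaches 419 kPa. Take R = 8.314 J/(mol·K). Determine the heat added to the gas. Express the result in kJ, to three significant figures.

Q ≈ 18.9 kJ

Constant volume ⇒ W = 0, so Q = ΔU = nCᵥΔT with Cᵥ = 5R/2 = 20.79 J/(mol·K).
At constant V, T₂/T₁ = P₂/P₁ ⇒ ΔT = T₁(P₂/P₁ − 1) = 322·(419/217 − 1) = 299.7 K.
ΔU = (3.04)(20.79)(299.7) = 18940 J.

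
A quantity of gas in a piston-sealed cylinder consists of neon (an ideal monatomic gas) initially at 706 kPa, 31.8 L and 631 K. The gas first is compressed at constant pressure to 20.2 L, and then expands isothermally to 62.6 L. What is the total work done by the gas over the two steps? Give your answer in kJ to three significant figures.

W_total ≈ 7.94 kJ

Step 1 (isobaric): W = PΔV = (706 kPa)(20.2 − 31.8 L) = -8190 J.
After step 1: P = 706 kPa, V = 20.2 L, T = 400.8 K.
Step 2 (isothermal): W = P₁V₁ ln(V₂/V₁) = (14261) ln(62.6/20.2) = 16131 J.
W_total = -8190 + 16131 = 7941 J.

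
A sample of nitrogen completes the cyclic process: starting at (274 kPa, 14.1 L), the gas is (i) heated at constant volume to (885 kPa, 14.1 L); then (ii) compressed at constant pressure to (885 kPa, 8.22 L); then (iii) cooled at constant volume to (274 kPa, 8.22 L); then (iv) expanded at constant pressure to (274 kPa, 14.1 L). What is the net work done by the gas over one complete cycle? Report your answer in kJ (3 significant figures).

W_net ≈ -3.59 kJ

Constant-volume legs do no work.
W(ii) = (885)(8.22 − 14.1) = -5204 J; W(iv) = (274)(14.1 − 8.22) = 1611 J.
W_net = -5204 + 1611 = -3593 J (the counter-clockwise enclosed area).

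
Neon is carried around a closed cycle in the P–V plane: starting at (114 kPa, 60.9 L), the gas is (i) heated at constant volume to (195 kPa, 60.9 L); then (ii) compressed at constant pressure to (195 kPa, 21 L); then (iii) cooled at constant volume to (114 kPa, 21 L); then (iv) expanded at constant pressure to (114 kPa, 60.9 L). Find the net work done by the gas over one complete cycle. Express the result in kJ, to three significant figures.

W_net ≈ -3.23 kJ

Constant-volume legs do no work.
W(ii) = (195)(21 − 60.9) = -7780 J; W(iv) = (114)(60.9 − 21) = 4549 J.
W_net = -7780 + 4549 = -3232 J (the counter-clockwise enclosed area).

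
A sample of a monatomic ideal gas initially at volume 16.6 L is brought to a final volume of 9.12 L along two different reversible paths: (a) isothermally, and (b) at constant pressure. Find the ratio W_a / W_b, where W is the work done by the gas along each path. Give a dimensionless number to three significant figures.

Path (a) isothermal: W = P₁V₁ ln(V₂/V₁) → W_a/(P₁V₁) = -0.5989.
Path (b) isobaric: W = P₁(V₂ − V₁) → W_b/(P₁V₁) = -0.4506.
W_a / W_b = -0.5989 / -0.4506 = 1.329.

W_a / W_b ≈ 1.33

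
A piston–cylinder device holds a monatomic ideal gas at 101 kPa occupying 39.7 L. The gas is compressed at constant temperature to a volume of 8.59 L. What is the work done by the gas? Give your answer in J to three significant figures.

Isothermal: W = nRT ln(V₂/V₁) = P₁V₁ ln(V₂/V₁).
P₁V₁ = (101 kPa)(39.7 L) = 4010 J.
W = 4010 × ln(8.59/39.7) = 4010 × -1.531
W_by_gas = -6138 J.

W ≈ -6140 J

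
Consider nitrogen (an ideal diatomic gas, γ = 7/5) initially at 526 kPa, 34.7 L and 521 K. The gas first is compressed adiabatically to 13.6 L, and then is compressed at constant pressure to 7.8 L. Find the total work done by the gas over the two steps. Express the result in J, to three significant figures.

Step 1 (adiabatic): W = (P₁V₁ − P₂V₂)/(γ−1) = (18252 − 26548)/0.4 = -20739 J.
After step 1: P = 1952 kPa, V = 13.6 L, T = 757.8 K.
Step 2 (isobaric): W = PΔV = (1952 kPa)(7.8 − 13.6 L) = -11322 J.
W_total = -20739 − 11322 = -32061 J.

W_total ≈ -32100 J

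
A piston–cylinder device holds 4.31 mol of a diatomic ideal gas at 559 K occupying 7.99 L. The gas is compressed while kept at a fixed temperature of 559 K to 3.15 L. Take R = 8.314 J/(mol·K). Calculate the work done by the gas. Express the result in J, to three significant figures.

Isothermal: W = nRT ln(V₂/V₁).
W = (4.31)(8.314)(559) × ln(3.15/7.99)
  = 20031 × -0.9308
W_by_gas = -18644 J.

W ≈ -18600 J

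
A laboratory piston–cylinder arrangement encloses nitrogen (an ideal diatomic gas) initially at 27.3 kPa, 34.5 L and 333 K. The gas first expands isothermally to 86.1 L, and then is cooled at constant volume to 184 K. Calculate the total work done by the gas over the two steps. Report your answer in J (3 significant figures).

W_total ≈ 861 J

Step 1 (isothermal): W = P₁V₁ ln(V₂/V₁) = (941.9) ln(86.1/34.5) = 861.4 J.
Step 2 (isochoric): W = 0 (constant volume).
W_total = 861.4 + 0 = 861.4 J.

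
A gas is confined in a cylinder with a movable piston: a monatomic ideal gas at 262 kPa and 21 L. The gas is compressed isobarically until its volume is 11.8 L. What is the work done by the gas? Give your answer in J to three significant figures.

Isobaric: W = P ΔV.
W = (262 kPa)(11.8 − 21 L) = (262)(-9.2) = -2410 J.

W ≈ -2410 J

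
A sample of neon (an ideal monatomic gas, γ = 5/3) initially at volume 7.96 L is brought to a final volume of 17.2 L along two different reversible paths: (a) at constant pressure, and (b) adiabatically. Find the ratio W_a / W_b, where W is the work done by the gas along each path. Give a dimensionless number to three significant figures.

Path (a) isobaric: W = P₁(V₂ − V₁) → W_a/(P₁V₁) = 1.161.
Path (b) adiabatic: W = P₁V₁(1 − (V₁/V₂)^(γ−1))/(γ−1) → W_b/(P₁V₁) = 0.6025.
W_a / W_b = 1.161 / 0.6025 = 1.927.

W_a / W_b ≈ 1.93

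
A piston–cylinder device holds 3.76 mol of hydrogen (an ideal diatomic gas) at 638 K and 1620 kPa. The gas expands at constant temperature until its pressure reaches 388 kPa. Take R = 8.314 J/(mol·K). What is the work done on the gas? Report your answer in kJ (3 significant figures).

Isothermal process: W = nRT ln(V₂/V₁) = nRT ln(P₁/P₂).
W = (3.76)(8.314)(638) × ln(1620/388)
  = 19944 × ln(4.175) = 19944 × 1.429
W_by_gas = 28504 J; work on gas = −W_by = -28504 J.

W ≈ -28.5 kJ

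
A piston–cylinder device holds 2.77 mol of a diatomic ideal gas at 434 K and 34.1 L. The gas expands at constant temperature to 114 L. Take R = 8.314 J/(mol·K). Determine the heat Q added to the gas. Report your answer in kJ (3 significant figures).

Isothermal ⇒ ΔU = 0, so Q = W = nRT ln(V₂/V₁).
Q = (2.77)(8.314)(434) ln(114/34.1) = 9995 × 1.207 = 12063 J.

Q ≈ 12.1 kJ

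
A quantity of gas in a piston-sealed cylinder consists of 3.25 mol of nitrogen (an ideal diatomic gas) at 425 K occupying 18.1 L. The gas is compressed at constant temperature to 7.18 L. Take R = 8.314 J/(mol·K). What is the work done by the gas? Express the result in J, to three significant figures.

W ≈ -10600 J

Isothermal: W = nRT ln(V₂/V₁).
W = (3.25)(8.314)(425) × ln(7.18/18.1)
  = 11484 × -0.9246
W_by_gas = -10618 J.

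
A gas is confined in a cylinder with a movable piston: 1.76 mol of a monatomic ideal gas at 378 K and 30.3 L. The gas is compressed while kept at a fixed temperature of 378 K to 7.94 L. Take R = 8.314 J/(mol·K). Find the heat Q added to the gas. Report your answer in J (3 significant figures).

Q ≈ -7410 J

Isothermal ⇒ ΔU = 0, so Q = W = nRT ln(V₂/V₁).
Q = (1.76)(8.314)(378) ln(7.94/30.3) = 5531 × -1.339 = -7407 J.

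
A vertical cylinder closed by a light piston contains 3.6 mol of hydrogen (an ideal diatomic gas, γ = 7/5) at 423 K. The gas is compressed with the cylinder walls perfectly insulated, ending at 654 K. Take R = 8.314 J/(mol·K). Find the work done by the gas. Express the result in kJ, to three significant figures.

Adiabatic ⇒ Q = 0, so W_by = −ΔU = nCᵥ(T₁ − T₂).
Cᵥ = 5R/2 = 20.79 J/(mol·K).
W = (3.6)(20.79)(423 − 654) = -17285 J.

W ≈ -17.3 kJ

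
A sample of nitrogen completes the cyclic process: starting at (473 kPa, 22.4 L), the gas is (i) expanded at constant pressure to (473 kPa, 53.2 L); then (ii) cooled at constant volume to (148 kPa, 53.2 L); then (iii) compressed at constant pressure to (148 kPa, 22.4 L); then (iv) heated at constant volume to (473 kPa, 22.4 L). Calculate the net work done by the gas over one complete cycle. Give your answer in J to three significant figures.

Constant-volume legs do no work.
W(i) = (473)(53.2 − 22.4) = 14568 J; W(iii) = (148)(22.4 − 53.2) = -4558 J.
W_net = 14568 − 4558 = 10010 J (the clockwise enclosed area).

W_net ≈ 10000 J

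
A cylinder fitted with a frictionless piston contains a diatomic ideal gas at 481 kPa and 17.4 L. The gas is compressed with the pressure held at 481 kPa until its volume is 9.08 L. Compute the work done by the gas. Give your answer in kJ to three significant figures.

W ≈ -4.00 kJ

Isobaric: W = P ΔV.
W = (481 kPa)(9.08 − 17.4 L) = (481)(-8.32) = -4002 J.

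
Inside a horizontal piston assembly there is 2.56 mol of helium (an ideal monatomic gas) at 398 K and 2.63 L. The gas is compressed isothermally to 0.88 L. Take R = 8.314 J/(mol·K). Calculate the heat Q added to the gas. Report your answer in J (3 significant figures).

Q ≈ -9270 J

Isothermal ⇒ ΔU = 0, so Q = W = nRT ln(V₂/V₁).
Q = (2.56)(8.314)(398) ln(0.88/2.63) = 8471 × -1.095 = -9274 J.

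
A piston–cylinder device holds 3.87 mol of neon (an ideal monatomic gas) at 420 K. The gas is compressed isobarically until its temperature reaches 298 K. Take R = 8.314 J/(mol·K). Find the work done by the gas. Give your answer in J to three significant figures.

Isobaric: W = P ΔV = nR ΔT.
W = (3.87)(8.314)(298 − 420) = -3925 J.

W ≈ -3930 J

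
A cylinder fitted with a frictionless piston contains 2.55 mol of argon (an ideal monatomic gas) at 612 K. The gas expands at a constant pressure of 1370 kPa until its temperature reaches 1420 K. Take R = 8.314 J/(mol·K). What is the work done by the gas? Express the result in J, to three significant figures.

Isobaric: W = P ΔV = nR ΔT.
W = (2.55)(8.314)(1420 − 612) = 17130 J.

W ≈ 17100 J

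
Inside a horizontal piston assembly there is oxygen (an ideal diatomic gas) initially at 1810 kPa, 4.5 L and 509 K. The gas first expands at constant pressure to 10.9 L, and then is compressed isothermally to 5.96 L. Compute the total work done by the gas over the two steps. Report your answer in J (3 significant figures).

W_total ≈ -326 J

Step 1 (isobaric): W = PΔV = (1810 kPa)(10.9 − 4.5 L) = 11584 J.
After step 1: P = 1810 kPa, V = 10.9 L, T = 1233 K.
Step 2 (isothermal): W = P₁V₁ ln(V₂/V₁) = (19729) ln(5.96/10.9) = -11910 J.
W_total = 11584 − 11910 = -326.2 J.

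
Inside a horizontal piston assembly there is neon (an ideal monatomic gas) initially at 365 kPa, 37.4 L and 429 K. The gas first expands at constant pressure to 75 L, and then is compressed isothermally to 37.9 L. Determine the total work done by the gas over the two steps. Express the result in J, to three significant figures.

Step 1 (isobaric): W = PΔV = (365 kPa)(75 − 37.4 L) = 13724 J.
After step 1: P = 365 kPa, V = 75 L, T = 860.3 K.
Step 2 (isothermal): W = P₁V₁ ln(V₂/V₁) = (27375) ln(37.9/75) = -18684 J.
W_total = 13724 − 18684 = -4960 J.

W_total ≈ -4960 J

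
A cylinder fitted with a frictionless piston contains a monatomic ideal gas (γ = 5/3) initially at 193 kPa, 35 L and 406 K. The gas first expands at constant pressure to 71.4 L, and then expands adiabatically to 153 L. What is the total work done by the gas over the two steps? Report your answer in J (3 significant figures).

W_total ≈ 15300 J

Step 1 (isobaric): W = PΔV = (193 kPa)(71.4 − 35 L) = 7025 J.
After step 1: P = 193 kPa, V = 71.4 L, T = 828.2 K.
Step 2 (adiabatic): W = (P₁V₁ − P₂V₂)/(γ−1) = (13780 − 8291)/0.667 = 8234 J.
W_total = 7025 + 8234 = 15259 J.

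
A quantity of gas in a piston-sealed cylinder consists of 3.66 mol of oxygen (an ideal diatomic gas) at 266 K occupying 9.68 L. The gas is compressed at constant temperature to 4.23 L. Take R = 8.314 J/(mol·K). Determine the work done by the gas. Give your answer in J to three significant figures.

Isothermal: W = nRT ln(V₂/V₁).
W = (3.66)(8.314)(266) × ln(4.23/9.68)
  = 8094 × -0.8279
W_by_gas = -6701 J.

W ≈ -6700 J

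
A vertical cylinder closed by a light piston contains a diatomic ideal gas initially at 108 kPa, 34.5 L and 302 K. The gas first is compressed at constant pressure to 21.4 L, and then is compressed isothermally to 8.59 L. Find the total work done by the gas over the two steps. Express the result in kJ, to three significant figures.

Step 1 (isobaric): W = PΔV = (108 kPa)(21.4 − 34.5 L) = -1415 J.
After step 1: P = 108 kPa, V = 21.4 L, T = 187.3 K.
Step 2 (isothermal): W = P₁V₁ ln(V₂/V₁) = (2311) ln(8.59/21.4) = -2110 J.
W_total = -1415 − 2110 = -3524 J.

W_total ≈ -3.52 kJ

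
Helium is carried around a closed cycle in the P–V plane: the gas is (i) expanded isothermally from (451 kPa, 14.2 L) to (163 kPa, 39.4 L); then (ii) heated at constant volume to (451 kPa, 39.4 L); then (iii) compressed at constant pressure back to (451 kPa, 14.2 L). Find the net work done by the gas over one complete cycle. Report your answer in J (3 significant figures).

Leg (i): W = PᵢVᵢ ln(V_f/Vᵢ) = (6404) ln(39.4/14.2) = 6536 J.
Leg (ii): W = 0.
Leg (iii): W = PΔV = (451)(14.2 − 39.4) = -11365 J.
W_net = 6536 − 11365 = -4830 J.

W_net ≈ -4830 J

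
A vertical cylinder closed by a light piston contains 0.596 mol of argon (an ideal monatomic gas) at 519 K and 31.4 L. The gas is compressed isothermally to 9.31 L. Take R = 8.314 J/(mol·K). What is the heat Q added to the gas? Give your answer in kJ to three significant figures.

Q ≈ -3.13 kJ

Isothermal ⇒ ΔU = 0, so Q = W = nRT ln(V₂/V₁).
Q = (0.596)(8.314)(519) ln(9.31/31.4) = 2572 × -1.216 = -3126 J.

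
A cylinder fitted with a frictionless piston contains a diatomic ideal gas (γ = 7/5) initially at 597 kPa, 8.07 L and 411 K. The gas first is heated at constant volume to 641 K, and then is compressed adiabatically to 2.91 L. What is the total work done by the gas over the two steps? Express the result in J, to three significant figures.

Step 1 (isochoric): W = 0 (constant volume).
After step 1: P = 931.1 kPa (V unchanged).
Step 2 (adiabatic): W = (P₁V₁ − P₂V₂)/(γ−1) = (7514 − 11299)/0.4 = -9464 J.
W_total = 0 − 9464 = -9464 J.

W_total ≈ -9460 J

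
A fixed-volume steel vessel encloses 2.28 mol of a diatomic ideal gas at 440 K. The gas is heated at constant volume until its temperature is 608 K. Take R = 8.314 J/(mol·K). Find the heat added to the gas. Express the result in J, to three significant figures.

Constant volume ⇒ W = 0, so Q = ΔU = nCᵥΔT with Cᵥ = 5R/2 = 20.79 J/(mol·K).
ΔU = (2.28)(20.79)(608 − 440) = 7961 J.

Q ≈ 7960 J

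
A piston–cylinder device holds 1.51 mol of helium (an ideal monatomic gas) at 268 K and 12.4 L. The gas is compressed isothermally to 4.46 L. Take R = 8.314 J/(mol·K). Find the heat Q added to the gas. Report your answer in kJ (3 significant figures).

Q ≈ -3.44 kJ

Isothermal ⇒ ΔU = 0, so Q = W = nRT ln(V₂/V₁).
Q = (1.51)(8.314)(268) ln(4.46/12.4) = 3365 × -1.023 = -3440 J.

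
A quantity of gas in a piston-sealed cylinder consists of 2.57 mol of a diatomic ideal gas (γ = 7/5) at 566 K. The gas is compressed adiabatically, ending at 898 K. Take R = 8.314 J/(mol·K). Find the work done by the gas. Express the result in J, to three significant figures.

W ≈ -17700 J

Adiabatic ⇒ Q = 0, so W_by = −ΔU = nCᵥ(T₁ − T₂).
Cᵥ = 5R/2 = 20.79 J/(mol·K).
W = (2.57)(20.79)(566 − 898) = -17735 J.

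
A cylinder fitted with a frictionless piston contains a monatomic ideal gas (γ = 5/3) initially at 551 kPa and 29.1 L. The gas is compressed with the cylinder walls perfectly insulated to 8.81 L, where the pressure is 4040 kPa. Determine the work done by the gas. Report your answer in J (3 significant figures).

Adiabatic: W = (P₁V₁ − P₂V₂)/(γ − 1) with γ = 5/3.
P₁V₁ = 16034 J, P₂V₂ = 35592 J.
W = (16034 − 35592) / 0.6667 = -29337 J.

W ≈ -29300 J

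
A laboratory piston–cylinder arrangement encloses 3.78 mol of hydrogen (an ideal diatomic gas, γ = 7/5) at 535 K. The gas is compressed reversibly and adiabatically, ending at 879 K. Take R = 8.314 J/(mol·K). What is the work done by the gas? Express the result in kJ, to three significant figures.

W ≈ -27.0 kJ

Adiabatic ⇒ Q = 0, so W_by = −ΔU = nCᵥ(T₁ − T₂).
Cᵥ = 5R/2 = 20.79 J/(mol·K).
W = (3.78)(20.79)(535 − 879) = -27027 J.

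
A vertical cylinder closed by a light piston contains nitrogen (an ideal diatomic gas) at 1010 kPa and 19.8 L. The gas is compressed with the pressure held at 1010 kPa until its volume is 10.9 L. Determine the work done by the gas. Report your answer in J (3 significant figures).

Isobaric: W = P ΔV.
W = (1010 kPa)(10.9 − 19.8 L) = (1010)(-8.9) = -8989 J.

W ≈ -8990 J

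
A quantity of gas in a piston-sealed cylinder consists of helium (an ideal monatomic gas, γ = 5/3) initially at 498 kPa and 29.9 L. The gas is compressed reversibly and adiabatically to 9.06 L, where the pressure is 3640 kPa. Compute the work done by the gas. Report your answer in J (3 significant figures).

Adiabatic: W = (P₁V₁ − P₂V₂)/(γ − 1) with γ = 5/3.
P₁V₁ = 14890 J, P₂V₂ = 32978 J.
W = (14890 − 32978) / 0.6667 = -27132 J.

W ≈ -27100 J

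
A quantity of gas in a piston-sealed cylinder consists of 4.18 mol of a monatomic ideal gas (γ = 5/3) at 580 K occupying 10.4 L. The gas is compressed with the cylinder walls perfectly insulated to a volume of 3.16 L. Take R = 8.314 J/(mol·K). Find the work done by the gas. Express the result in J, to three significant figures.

Adiabatic: TV^(γ−1) = const with γ = 5/3.
T₂ = T₁ (V₁/V₂)^(γ−1) = 580 × (10.4/3.16)^0.667 = 580 × 2.213 = 1283 K.
W_by = nCᵥ(T₁ − T₂) = (4.18)(12.47)(580 − 1283) = -36662 J.

W ≈ -36700 J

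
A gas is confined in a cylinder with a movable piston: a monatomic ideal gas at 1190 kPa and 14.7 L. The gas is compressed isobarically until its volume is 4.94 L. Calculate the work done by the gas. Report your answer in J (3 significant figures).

Isobaric: W = P ΔV.
W = (1190 kPa)(4.94 − 14.7 L) = (1190)(-9.76) = -11614 J.

W ≈ -11600 J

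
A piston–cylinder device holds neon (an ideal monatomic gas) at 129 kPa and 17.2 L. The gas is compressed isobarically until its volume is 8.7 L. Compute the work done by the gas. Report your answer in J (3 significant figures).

W ≈ -1100 J

Isobaric: W = P ΔV.
W = (129 kPa)(8.7 − 17.2 L) = (129)(-8.5) = -1096 J.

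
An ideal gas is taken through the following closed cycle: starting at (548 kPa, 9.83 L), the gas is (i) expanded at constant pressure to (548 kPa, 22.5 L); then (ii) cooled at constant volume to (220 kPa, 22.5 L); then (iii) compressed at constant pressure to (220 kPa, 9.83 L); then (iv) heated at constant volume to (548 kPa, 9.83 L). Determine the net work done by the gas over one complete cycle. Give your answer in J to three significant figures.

W_net ≈ 4160 J

Constant-volume legs do no work.
W(i) = (548)(22.5 − 9.83) = 6943 J; W(iii) = (220)(9.83 − 22.5) = -2787 J.
W_net = 6943 − 2787 = 4156 J (the clockwise enclosed area).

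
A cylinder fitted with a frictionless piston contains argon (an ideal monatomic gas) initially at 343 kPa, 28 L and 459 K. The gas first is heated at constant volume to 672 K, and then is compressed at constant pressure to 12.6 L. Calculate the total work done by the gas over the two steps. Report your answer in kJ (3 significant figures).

W_total ≈ -7.73 kJ

Step 1 (isochoric): W = 0 (constant volume).
After step 1: P = 502.2 kPa (V unchanged).
Step 2 (isobaric): W = PΔV = (502.2 kPa)(12.6 − 28 L) = -7733 J.
W_total = 0 − 7733 = -7733 J.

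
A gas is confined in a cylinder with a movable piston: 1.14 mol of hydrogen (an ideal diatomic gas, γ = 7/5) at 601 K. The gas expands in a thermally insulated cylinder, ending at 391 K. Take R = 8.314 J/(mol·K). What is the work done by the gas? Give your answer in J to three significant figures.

W ≈ 4980 J

Adiabatic ⇒ Q = 0, so W_by = −ΔU = nCᵥ(T₁ − T₂).
Cᵥ = 5R/2 = 20.79 J/(mol·K).
W = (1.14)(20.79)(601 − 391) = 4976 J.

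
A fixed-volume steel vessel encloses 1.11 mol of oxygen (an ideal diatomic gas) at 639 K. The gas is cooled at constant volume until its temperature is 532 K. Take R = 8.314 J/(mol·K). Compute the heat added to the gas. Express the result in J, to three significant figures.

Constant volume ⇒ W = 0, so Q = ΔU = nCᵥΔT with Cᵥ = 5R/2 = 20.79 J/(mol·K).
ΔU = (1.11)(20.79)(532 − 639) = -2469 J.

Q ≈ -2470 J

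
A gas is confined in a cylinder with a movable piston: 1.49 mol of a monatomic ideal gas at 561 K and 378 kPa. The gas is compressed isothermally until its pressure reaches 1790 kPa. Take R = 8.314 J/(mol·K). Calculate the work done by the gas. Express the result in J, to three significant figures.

Isothermal process: W = nRT ln(V₂/V₁) = nRT ln(P₁/P₂).
W = (1.49)(8.314)(561) × ln(378/1790)
  = 6950 × ln(0.2112) = 6950 × -1.555
W_by_gas = -10807 J.

W ≈ -10800 J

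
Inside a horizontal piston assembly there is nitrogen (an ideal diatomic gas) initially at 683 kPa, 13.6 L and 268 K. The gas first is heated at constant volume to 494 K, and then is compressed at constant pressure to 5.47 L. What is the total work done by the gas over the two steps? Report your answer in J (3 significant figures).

W_total ≈ -10200 J

Step 1 (isochoric): W = 0 (constant volume).
After step 1: P = 1259 kPa (V unchanged).
Step 2 (isobaric): W = PΔV = (1259 kPa)(5.47 − 13.6 L) = -10235 J.
W_total = 0 − 10235 = -10235 J.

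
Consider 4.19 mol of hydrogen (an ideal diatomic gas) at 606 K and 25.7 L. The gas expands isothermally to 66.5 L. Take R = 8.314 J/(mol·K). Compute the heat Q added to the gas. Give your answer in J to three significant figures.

Isothermal ⇒ ΔU = 0, so Q = W = nRT ln(V₂/V₁).
Q = (4.19)(8.314)(606) ln(66.5/25.7) = 21110 × 0.9507 = 20070 J.

Q ≈ 20100 J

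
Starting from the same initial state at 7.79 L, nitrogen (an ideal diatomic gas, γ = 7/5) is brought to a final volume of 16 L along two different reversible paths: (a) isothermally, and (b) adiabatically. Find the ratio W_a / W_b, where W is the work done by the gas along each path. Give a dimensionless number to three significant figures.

W_a / W_b ≈ 1.15

Path (a) isothermal: W = P₁V₁ ln(V₂/V₁) → W_a/(P₁V₁) = 0.7197.
Path (b) adiabatic: W = P₁V₁(1 − (V₁/V₂)^(γ−1))/(γ−1) → W_b/(P₁V₁) = 0.6254.
W_a / W_b = 0.7197 / 0.6254 = 1.151.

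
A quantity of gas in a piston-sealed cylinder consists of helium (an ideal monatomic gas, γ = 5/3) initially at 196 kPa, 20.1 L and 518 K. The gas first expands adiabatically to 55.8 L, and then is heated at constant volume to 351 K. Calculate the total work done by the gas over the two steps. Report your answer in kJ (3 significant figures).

Step 1 (adiabatic): W = (P₁V₁ − P₂V₂)/(γ−1) = (3940 − 1994)/0.667 = 2918 J.
Step 2 (isochoric): W = 0 (constant volume).
W_total = 2918 + 0 = 2918 J.

W_total ≈ 2.92 kJ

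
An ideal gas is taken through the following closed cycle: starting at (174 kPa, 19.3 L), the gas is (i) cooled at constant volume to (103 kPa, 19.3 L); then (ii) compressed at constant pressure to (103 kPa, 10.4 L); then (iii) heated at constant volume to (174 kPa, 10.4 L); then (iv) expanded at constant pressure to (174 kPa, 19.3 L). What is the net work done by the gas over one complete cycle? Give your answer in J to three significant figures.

Constant-volume legs do no work.
W(ii) = (103)(10.4 − 19.3) = -916.7 J; W(iv) = (174)(19.3 − 10.4) = 1549 J.
W_net = -916.7 + 1549 = 631.9 J (the clockwise enclosed area).

W_net ≈ 632 J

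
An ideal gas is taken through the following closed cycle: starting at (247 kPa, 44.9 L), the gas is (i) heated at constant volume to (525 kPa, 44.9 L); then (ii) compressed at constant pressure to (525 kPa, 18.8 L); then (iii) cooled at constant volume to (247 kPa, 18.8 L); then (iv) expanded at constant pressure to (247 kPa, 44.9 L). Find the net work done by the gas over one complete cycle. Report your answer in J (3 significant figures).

Constant-volume legs do no work.
W(ii) = (525)(18.8 − 44.9) = -13702 J; W(iv) = (247)(44.9 − 18.8) = 6447 J.
W_net = -13702 + 6447 = -7256 J (the counter-clockwise enclosed area).

W_net ≈ -7260 J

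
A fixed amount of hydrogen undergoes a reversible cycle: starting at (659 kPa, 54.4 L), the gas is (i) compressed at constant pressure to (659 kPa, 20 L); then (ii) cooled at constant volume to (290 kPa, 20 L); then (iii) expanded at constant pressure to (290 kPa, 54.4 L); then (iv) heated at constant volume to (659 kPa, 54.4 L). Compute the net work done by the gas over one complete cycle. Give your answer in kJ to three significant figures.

Constant-volume legs do no work.
W(i) = (659)(20 − 54.4) = -22670 J; W(iii) = (290)(54.4 − 20) = 9976 J.
W_net = -22670 + 9976 = -12694 J (the counter-clockwise enclosed area).

W_net ≈ -12.7 kJ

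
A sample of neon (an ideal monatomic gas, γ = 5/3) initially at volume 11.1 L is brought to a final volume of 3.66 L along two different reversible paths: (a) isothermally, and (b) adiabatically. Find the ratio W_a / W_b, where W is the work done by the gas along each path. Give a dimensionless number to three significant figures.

Path (a) isothermal: W = P₁V₁ ln(V₂/V₁) → W_a/(P₁V₁) = -1.109.
Path (b) adiabatic: W = P₁V₁(1 − (V₁/V₂)^(γ−1))/(γ−1) → W_b/(P₁V₁) = -1.643.
W_a / W_b = -1.109 / -1.643 = 0.6754.

W_a / W_b ≈ 0.675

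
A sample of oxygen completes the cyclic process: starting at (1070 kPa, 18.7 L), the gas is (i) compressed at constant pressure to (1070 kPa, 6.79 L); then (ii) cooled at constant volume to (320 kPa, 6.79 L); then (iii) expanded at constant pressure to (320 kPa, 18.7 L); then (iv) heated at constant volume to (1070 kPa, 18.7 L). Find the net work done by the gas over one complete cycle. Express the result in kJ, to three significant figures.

Constant-volume legs do no work.
W(i) = (1070)(6.79 − 18.7) = -12744 J; W(iii) = (320)(18.7 − 6.79) = 3811 J.
W_net = -12744 + 3811 = -8932 J (the counter-clockwise enclosed area).

W_net ≈ -8.93 kJ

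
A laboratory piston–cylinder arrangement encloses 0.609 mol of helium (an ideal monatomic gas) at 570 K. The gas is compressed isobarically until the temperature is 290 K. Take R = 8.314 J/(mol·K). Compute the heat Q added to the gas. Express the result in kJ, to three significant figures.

Q ≈ -3.54 kJ

Isobaric: W = nRΔT = (0.609)(8.314)(-280) = -1418 J.
ΔU = nCᵥΔT with Cᵥ = 3R/2: ΔU = (0.609)(12.47)(-280) = -2127 J.
Q = ΔU + W = -2127 − 1418 = -3544 J.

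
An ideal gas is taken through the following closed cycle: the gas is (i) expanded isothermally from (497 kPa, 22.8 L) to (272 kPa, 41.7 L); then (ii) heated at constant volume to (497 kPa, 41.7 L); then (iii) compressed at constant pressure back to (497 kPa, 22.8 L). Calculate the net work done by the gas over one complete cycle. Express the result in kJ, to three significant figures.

W_net ≈ -2.55 kJ

Leg (i): W = PᵢVᵢ ln(V_f/Vᵢ) = (11332) ln(41.7/22.8) = 6841 J.
Leg (ii): W = 0.
Leg (iii): W = PΔV = (497)(22.8 − 41.7) = -9393 J.
W_net = 6841 − 9393 = -2552 J.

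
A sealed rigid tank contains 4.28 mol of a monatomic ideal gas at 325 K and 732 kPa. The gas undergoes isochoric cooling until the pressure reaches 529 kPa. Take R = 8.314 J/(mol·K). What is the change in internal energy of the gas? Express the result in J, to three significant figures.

Constant volume ⇒ W = 0, so Q = ΔU = nCᵥΔT with Cᵥ = 3R/2 = 12.47 J/(mol·K).
At constant V, T₂/T₁ = P₂/P₁ ⇒ ΔT = T₁(P₂/P₁ − 1) = 325·(529/732 − 1) = -90.13 K.
ΔU = (4.28)(12.47)(-90.13) = -4811 J.

ΔU ≈ -4810 J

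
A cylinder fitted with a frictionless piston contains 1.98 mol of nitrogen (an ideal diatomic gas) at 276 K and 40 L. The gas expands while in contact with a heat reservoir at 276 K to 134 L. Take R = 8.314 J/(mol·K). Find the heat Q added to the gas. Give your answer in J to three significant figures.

Isothermal ⇒ ΔU = 0, so Q = W = nRT ln(V₂/V₁).
Q = (1.98)(8.314)(276) ln(134/40) = 4543 × 1.209 = 5493 J.

Q ≈ 5490 J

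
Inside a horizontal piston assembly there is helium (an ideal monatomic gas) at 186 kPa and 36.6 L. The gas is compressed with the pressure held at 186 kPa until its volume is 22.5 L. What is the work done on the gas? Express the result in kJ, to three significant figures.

Isobaric: W = P ΔV.
W = (186 kPa)(22.5 − 36.6 L) = (186)(-14.1) = -2623 J.
Work on gas = −W_by = 2623 J.

W ≈ 2.62 kJ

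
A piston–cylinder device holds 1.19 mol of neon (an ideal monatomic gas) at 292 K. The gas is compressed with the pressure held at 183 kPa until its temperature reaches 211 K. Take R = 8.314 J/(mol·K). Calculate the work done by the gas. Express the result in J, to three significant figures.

W ≈ -801 J

Isobaric: W = P ΔV = nR ΔT.
W = (1.19)(8.314)(211 − 292) = -801.4 J.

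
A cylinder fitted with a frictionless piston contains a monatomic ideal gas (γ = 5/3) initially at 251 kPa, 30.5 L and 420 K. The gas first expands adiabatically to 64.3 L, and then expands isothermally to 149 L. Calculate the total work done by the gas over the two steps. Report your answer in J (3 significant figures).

Step 1 (adiabatic): W = (P₁V₁ − P₂V₂)/(γ−1) = (7656 − 4656)/0.667 = 4499 J.
After step 1: P = 72.41 kPa, V = 64.3 L, T = 255.5 K.
Step 2 (isothermal): W = P₁V₁ ln(V₂/V₁) = (4656) ln(149/64.3) = 3913 J.
W_total = 4499 + 3913 = 8412 J.

W_total ≈ 8410 J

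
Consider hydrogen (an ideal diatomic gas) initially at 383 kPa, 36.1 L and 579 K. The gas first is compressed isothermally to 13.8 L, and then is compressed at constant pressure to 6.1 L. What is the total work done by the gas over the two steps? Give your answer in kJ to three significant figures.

Step 1 (isothermal): W = P₁V₁ ln(V₂/V₁) = (13826) ln(13.8/36.1) = -13296 J.
After step 1: P = 1002 kPa, V = 13.8 L, T = 579 K.
Step 2 (isobaric): W = PΔV = (1002 kPa)(6.1 − 13.8 L) = -7715 J.
W_total = -13296 − 7715 = -21010 J.

W_total ≈ -21.0 kJ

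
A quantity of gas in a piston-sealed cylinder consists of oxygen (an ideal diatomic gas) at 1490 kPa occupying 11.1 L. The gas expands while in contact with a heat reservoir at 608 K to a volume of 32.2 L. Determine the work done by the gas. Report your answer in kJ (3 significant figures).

W ≈ 17.6 kJ

Isothermal: W = nRT ln(V₂/V₁) = P₁V₁ ln(V₂/V₁).
P₁V₁ = (1490 kPa)(11.1 L) = 16539 J.
W = 16539 × ln(32.2/11.1) = 16539 × 1.065
W_by_gas = 17614 J.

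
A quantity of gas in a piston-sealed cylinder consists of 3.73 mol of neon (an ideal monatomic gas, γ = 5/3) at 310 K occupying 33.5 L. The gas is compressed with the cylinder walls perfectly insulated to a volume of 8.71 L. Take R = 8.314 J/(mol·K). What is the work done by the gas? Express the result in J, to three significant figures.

Adiabatic: TV^(γ−1) = const with γ = 5/3.
T₂ = T₁ (V₁/V₂)^(γ−1) = 310 × (33.5/8.71)^0.667 = 310 × 2.455 = 761 K.
W_by = nCᵥ(T₁ − T₂) = (3.73)(12.47)(310 − 761) = -20979 J.

W ≈ -21000 J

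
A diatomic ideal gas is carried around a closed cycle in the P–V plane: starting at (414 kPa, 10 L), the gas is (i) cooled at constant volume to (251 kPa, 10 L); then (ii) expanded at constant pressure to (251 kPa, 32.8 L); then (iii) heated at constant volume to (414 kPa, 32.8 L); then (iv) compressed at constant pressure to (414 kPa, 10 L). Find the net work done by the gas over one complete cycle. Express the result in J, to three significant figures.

Constant-volume legs do no work.
W(ii) = (251)(32.8 − 10) = 5723 J; W(iv) = (414)(10 − 32.8) = -9439 J.
W_net = 5723 − 9439 = -3716 J (the counter-clockwise enclosed area).

W_net ≈ -3720 J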